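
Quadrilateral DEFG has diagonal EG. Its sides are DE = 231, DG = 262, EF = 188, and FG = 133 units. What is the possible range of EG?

From triangle DEG: |231 − 262| < EG < 231 + 262, i.e. 31 < EG < 493.
From triangle FEG: 55 < EG < 321.
Both must hold, so EG lies in the intersection.

55 < EG < 321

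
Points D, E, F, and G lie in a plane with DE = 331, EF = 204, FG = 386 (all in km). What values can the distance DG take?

0 ≤ DG ≤ 921 km

The maximum is all hops collinear in one direction: 331 + 204 + 386 = 921.
The longest hop is 386; the others sum to 535. Since 386 ≤ 535, the path can fold back on itself completely, so the minimum distance is 0.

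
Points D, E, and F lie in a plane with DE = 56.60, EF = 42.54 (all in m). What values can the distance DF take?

14.06 ≤ DF ≤ 99.14 m

By the triangle inequality, |56.60 − 42.54| ≤ DF ≤ 56.60 + 42.54.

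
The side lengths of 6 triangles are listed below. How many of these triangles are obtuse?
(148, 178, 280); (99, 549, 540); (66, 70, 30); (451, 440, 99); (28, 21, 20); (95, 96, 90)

1

(148,178,280): 148²+178² = 53588 < 78400 = 280² → obtuse
(99,549,540): 99²+540² = 301401 = 549² → right
(66,70,30): 30²+66² = 5256 > 4900 = 70² → acute
(451,440,99): 99²+440² = 203401 = 451² → right
(28,21,20): 20²+21² = 841 > 784 = 28² → acute
(95,96,90): 90²+95² = 17125 > 9216 = 96² → acute
1 of the 6 is obtuse.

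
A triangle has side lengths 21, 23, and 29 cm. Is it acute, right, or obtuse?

Compare the square of the longest side to the sum of squares of the other two: 21² + 23² = 970 > 841 = 29².

acute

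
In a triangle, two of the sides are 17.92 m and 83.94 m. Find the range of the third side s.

66.02 < s < 101.86

By the triangle inequality, s must be less than 17.92 + 83.94 = 101.86 and greater than |17.92 − 83.94| = 66.02.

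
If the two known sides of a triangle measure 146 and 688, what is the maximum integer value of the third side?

The third side must be strictly less than 146 + 688 = 834.
The largest integer below 834 is 833.

833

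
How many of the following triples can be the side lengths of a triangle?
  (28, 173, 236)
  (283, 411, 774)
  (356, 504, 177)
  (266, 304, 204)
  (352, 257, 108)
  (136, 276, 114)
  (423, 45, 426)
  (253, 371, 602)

(28,173,236): 28+173 ≤ 236 → not valid
(283,411,774): 283+411 ≤ 774 → not valid
(177,356,504): 177+356 > 504 → valid
(204,266,304): 204+266 > 304 → valid
(108,257,352): 108+257 > 352 → valid
(114,136,276): 114+136 ≤ 276 → not valid
(45,423,426): 45+423 > 426 → valid
(253,371,602): 253+371 > 602 → valid
5 of the 8 triples form a triangle.

5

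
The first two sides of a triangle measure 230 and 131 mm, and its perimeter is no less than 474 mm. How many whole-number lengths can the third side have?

Triangle inequality: 99 < x < 361. Perimeter ≥ 474 gives x ≥ 474 − 230 − 131 = 113.
So 113 ≤ x < 361; integers 113 through 360: 248 values.

248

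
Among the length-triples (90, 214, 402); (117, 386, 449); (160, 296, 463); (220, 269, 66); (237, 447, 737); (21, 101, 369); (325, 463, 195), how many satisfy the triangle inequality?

3

(90,214,402): 90+214 ≤ 402 → not valid
(117,386,449): 117+386 > 449 → valid
(160,296,463): 160+296 ≤ 463 → not valid
(66,220,269): 66+220 > 269 → valid
(237,447,737): 237+447 ≤ 737 → not valid
(21,101,369): 21+101 ≤ 369 → not valid
(195,325,463): 195+325 > 463 → valid
3 of the 7 triples form a triangle.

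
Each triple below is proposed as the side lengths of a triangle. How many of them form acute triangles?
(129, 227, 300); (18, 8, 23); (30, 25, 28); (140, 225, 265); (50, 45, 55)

(129,227,300): 129²+227² = 68170 < 90000 = 300² → obtuse
(18,8,23): 8²+18² = 388 < 529 = 23² → obtuse
(30,25,28): 25²+28² = 1409 > 900 = 30² → acute
(140,225,265): 140²+225² = 70225 = 265² → right
(50,45,55): 45²+50² = 4525 > 3025 = 55² → acute
2 of the 5 are acute.

2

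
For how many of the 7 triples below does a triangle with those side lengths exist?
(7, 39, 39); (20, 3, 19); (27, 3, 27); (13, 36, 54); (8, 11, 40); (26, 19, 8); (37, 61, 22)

4

(7,39,39): 7+39 > 39 → valid
(3,19,20): 3+19 > 20 → valid
(3,27,27): 3+27 > 27 → valid
(13,36,54): 13+36 ≤ 54 → not valid
(8,11,40): 8+11 ≤ 40 → not valid
(8,19,26): 8+19 > 26 → valid
(22,37,61): 22+37 ≤ 61 → not valid
4 of the 7 triples form a triangle.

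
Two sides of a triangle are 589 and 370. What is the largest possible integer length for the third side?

958

The third side must be strictly less than 589 + 370 = 959.
The largest integer below 959 is 958.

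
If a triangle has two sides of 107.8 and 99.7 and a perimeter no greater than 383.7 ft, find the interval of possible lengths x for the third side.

8.1 < x ≤ 176.2

Triangle inequality alone gives 8.1 < x < 207.5.
The perimeter condition gives x ≤ 383.7 − 107.8 − 99.7 = 176.2.
Intersecting the two: 8.1 < x ≤ 176.2.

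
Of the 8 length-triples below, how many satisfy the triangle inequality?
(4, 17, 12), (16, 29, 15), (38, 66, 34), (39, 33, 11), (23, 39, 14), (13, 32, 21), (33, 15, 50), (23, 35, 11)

4

(4,12,17): 4+12 ≤ 17 → not valid
(15,16,29): 15+16 > 29 → valid
(34,38,66): 34+38 > 66 → valid
(11,33,39): 11+33 > 39 → valid
(14,23,39): 14+23 ≤ 39 → not valid
(13,21,32): 13+21 > 32 → valid
(15,33,50): 15+33 ≤ 50 → not valid
(11,23,35): 11+23 ≤ 35 → not valid
4 of the 8 triples form a triangle.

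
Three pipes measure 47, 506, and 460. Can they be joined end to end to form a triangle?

The longest side is 506, and the other two sum to 507.
Since 507 > 506, the triangle inequality holds.

Yes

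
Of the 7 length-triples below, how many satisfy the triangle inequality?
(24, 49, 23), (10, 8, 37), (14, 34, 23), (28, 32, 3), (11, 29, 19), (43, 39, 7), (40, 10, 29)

(23,24,49): 23+24 ≤ 49 → not valid
(8,10,37): 8+10 ≤ 37 → not valid
(14,23,34): 14+23 > 34 → valid
(3,28,32): 3+28 ≤ 32 → not valid
(11,19,29): 11+19 > 29 → valid
(7,39,43): 7+39 > 43 → valid
(10,29,40): 10+29 ≤ 40 → not valid
3 of the 7 triples form a triangle.

3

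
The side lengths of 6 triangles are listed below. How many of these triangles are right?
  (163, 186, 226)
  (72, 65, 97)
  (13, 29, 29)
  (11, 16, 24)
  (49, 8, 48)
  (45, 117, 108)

(163,186,226): 163²+186² = 61165 > 51076 = 226² → acute
(72,65,97): 65²+72² = 9409 = 97² → right
(13,29,29): 13²+29² = 1010 > 841 = 29² → acute
(11,16,24): 11²+16² = 377 < 576 = 24² → obtuse
(49,8,48): 8²+48² = 2368 < 2401 = 49² → obtuse
(45,117,108): 45²+108² = 13689 = 117² → right
2 of the 6 are right.

2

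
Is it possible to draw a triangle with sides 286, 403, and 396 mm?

Yes

The longest side is 403, and the other two sum to 682.
Since 682 > 403, the triangle inequality holds.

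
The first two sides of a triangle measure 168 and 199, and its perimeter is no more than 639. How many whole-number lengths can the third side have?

Triangle inequality: 31 < x < 367. Perimeter ≤ 639 gives x ≤ 639 − 168 − 199 = 272.
So 31 < x ≤ 272; integers 32 through 272: 241 values.

241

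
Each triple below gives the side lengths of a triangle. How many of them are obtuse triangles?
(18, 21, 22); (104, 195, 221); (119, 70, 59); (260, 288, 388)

(18,21,22): 18²+21² = 765 > 484 = 22² → acute
(104,195,221): 104²+195² = 48841 = 221² → right
(119,70,59): 59²+70² = 8381 < 14161 = 119² → obtuse
(260,288,388): 260²+288² = 150544 = 388² → right
1 of the 4 is obtuse.

1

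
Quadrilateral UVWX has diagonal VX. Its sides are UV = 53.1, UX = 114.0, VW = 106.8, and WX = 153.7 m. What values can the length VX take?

60.9 < VX < 167.1

From triangle UVX: |53.1 − 114.0| < VX < 53.1 + 114.0, i.e. 60.9 < VX < 167.1.
From triangle WVX: 46.9 < VX < 260.5.
Both must hold, so VX lies in the intersection.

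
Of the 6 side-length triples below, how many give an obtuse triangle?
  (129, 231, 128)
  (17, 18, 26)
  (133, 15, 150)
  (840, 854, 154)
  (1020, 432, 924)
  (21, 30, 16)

(129,231,128): 128²+129² = 33025 < 53361 = 231² → obtuse
(17,18,26): 17²+18² = 613 < 676 = 26² → obtuse
(133,15,150): 15+133 ≤ 150, not a triangle
(840,854,154): 154²+840² = 729316 = 854² → right
(1020,432,924): 432²+924² = 1040400 = 1020² → right
(21,30,16): 16²+21² = 697 < 900 = 30² → obtuse
3 of the 6 are obtuse.

3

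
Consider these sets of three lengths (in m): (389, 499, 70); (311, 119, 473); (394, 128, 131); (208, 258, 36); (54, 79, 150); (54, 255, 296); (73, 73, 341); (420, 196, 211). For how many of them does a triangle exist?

1

(70,389,499): 70+389 ≤ 499 → not valid
(119,311,473): 119+311 ≤ 473 → not valid
(128,131,394): 128+131 ≤ 394 → not valid
(36,208,258): 36+208 ≤ 258 → not valid
(54,79,150): 54+79 ≤ 150 → not valid
(54,255,296): 54+255 > 296 → valid
(73,73,341): 73+73 ≤ 341 → not valid
(196,211,420): 196+211 ≤ 420 → not valid
1 of the 8 triples forms a triangle.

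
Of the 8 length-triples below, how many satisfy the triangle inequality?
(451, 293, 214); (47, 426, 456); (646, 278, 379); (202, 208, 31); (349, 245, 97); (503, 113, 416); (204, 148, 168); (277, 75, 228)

7

(214,293,451): 214+293 > 451 → valid
(47,426,456): 47+426 > 456 → valid
(278,379,646): 278+379 > 646 → valid
(31,202,208): 31+202 > 208 → valid
(97,245,349): 97+245 ≤ 349 → not valid
(113,416,503): 113+416 > 503 → valid
(148,168,204): 148+168 > 204 → valid
(75,228,277): 75+228 > 277 → valid
7 of the 8 triples form a triangle.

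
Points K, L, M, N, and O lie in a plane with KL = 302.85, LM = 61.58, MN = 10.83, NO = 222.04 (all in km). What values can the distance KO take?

The maximum is all hops collinear in one direction: 302.85 + 61.58 + 10.83 + 222.04 = 597.30.
The longest hop is 302.85; the others sum to 294.45. Folding the others back against it leaves at least 302.85 − 294.45 = 8.40.

8.40 ≤ KO ≤ 597.30 km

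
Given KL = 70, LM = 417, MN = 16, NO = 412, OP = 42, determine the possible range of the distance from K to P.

The maximum is all hops collinear in one direction: 70 + 417 + 16 + 412 + 42 = 957.
The longest hop is 417; the others sum to 540. Since 417 ≤ 540, the path can fold back on itself completely, so the minimum distance is 0.

0 ≤ KP ≤ 957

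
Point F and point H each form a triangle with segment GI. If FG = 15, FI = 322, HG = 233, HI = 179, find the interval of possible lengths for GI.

From triangle FGI: |15 − 322| < GI < 15 + 322, i.e. 307 < GI < 337.
From triangle HGI: 54 < GI < 412.
Both must hold, so GI lies in the intersection.

307 < GI < 337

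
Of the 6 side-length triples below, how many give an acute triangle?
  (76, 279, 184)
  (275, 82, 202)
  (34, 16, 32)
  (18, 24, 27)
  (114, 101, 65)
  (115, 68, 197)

(76,279,184): 76+184 ≤ 279, not a triangle
(275,82,202): 82²+202² = 47528 < 75625 = 275² → obtuse
(34,16,32): 16²+32² = 1280 > 1156 = 34² → acute
(18,24,27): 18²+24² = 900 > 729 = 27² → acute
(114,101,65): 65²+101² = 14426 > 12996 = 114² → acute
(115,68,197): 68+115 ≤ 197, not a triangle
3 of the 6 are acute.

3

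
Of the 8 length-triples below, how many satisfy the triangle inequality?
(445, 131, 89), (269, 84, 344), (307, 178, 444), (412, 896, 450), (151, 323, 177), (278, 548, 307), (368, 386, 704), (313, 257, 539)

6

(89,131,445): 89+131 ≤ 445 → not valid
(84,269,344): 84+269 > 344 → valid
(178,307,444): 178+307 > 444 → valid
(412,450,896): 412+450 ≤ 896 → not valid
(151,177,323): 151+177 > 323 → valid
(278,307,548): 278+307 > 548 → valid
(368,386,704): 368+386 > 704 → valid
(257,313,539): 257+313 > 539 → valid
6 of the 8 triples form a triangle.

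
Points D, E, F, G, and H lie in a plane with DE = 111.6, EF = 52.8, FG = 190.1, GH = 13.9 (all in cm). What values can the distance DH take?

The maximum is all hops collinear in one direction: 111.6 + 52.8 + 190.1 + 13.9 = 368.4.
The longest hop is 190.1; the others sum to 178.3. Folding the others back against it leaves at least 190.1 − 178.3 = 11.8.

11.8 ≤ DH ≤ 368.4 cm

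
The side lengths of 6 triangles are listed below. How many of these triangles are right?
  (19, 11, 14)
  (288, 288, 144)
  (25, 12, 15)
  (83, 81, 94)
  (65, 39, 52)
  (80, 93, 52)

(19,11,14): 11²+14² = 317 < 361 = 19² → obtuse
(288,288,144): 144²+288² = 103680 > 82944 = 288² → acute
(25,12,15): 12²+15² = 369 < 625 = 25² → obtuse
(83,81,94): 81²+83² = 13450 > 8836 = 94² → acute
(65,39,52): 39²+52² = 4225 = 65² → right
(80,93,52): 52²+80² = 9104 > 8649 = 93² → acute
1 of the 6 is right.

1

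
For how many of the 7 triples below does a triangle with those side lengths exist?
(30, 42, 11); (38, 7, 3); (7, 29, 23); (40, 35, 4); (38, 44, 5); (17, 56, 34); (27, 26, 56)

1

(11,30,42): 11+30 ≤ 42 → not valid
(3,7,38): 3+7 ≤ 38 → not valid
(7,23,29): 7+23 > 29 → valid
(4,35,40): 4+35 ≤ 40 → not valid
(5,38,44): 5+38 ≤ 44 → not valid
(17,34,56): 17+34 ≤ 56 → not valid
(26,27,56): 26+27 ≤ 56 → not valid
1 of the 7 triples forms a triangle.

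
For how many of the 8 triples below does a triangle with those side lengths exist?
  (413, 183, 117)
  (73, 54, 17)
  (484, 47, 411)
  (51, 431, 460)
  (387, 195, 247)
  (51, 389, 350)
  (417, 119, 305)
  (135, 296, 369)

(117,183,413): 117+183 ≤ 413 → not valid
(17,54,73): 17+54 ≤ 73 → not valid
(47,411,484): 47+411 ≤ 484 → not valid
(51,431,460): 51+431 > 460 → valid
(195,247,387): 195+247 > 387 → valid
(51,350,389): 51+350 > 389 → valid
(119,305,417): 119+305 > 417 → valid
(135,296,369): 135+296 > 369 → valid
5 of the 8 triples form a triangle.

5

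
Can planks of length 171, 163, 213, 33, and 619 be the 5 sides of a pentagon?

No

For a pentagon, each side must be shorter than the sum of the others.
Here the longest side is 619, but the remaining 4 sides sum to only 580.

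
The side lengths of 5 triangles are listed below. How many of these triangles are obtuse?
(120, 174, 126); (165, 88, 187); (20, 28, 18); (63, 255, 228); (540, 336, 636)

(120,174,126): 120²+126² = 30276 = 174² → right
(165,88,187): 88²+165² = 34969 = 187² → right
(20,28,18): 18²+20² = 724 < 784 = 28² → obtuse
(63,255,228): 63²+228² = 55953 < 65025 = 255² → obtuse
(540,336,636): 336²+540² = 404496 = 636² → right
2 of the 5 are obtuse.

2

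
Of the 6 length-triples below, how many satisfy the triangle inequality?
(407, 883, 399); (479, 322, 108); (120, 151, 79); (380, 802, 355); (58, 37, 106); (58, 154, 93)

(399,407,883): 399+407 ≤ 883 → not valid
(108,322,479): 108+322 ≤ 479 → not valid
(79,120,151): 79+120 > 151 → valid
(355,380,802): 355+380 ≤ 802 → not valid
(37,58,106): 37+58 ≤ 106 → not valid
(58,93,154): 58+93 ≤ 154 → not valid
1 of the 6 triples forms a triangle.

1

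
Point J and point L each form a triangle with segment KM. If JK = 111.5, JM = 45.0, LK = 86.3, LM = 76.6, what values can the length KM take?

66.5 < KM < 156.5

From triangle JKM: |111.5 − 45.0| < KM < 111.5 + 45.0, i.e. 66.5 < KM < 156.5.
From triangle LKM: 9.7 < KM < 162.9.
Both must hold, so KM lies in the intersection.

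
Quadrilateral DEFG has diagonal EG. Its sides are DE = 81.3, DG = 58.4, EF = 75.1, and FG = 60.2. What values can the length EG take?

From triangle DEG: |81.3 − 58.4| < EG < 81.3 + 58.4, i.e. 22.9 < EG < 139.7.
From triangle FEG: 14.9 < EG < 135.3.
Both must hold, so EG lies in the intersection.

22.9 < EG < 135.3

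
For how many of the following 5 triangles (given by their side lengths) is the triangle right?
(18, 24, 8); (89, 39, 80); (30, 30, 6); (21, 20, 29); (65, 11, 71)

2

(18,24,8): 8²+18² = 388 < 576 = 24² → obtuse
(89,39,80): 39²+80² = 7921 = 89² → right
(30,30,6): 6²+30² = 936 > 900 = 30² → acute
(21,20,29): 20²+21² = 841 = 29² → right
(65,11,71): 11²+65² = 4346 < 5041 = 71² → obtuse
2 of the 5 are right.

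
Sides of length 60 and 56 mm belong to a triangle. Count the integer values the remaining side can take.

The third side lies in the open interval (4, 116).
Integers from 5 to 115 inclusive: 115 − 5 + 1 = 111.

111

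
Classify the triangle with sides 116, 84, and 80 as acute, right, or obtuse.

right

Compare the square of the longest side to the sum of squares of the other two: 80² + 84² = 13456 = 116².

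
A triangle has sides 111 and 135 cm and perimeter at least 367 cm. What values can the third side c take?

Triangle inequality alone gives 24 < c < 246.
The perimeter condition gives c ≥ 367 − 111 − 135 = 121.
Intersecting the two: 121 ≤ c < 246.

121 ≤ c < 246 cm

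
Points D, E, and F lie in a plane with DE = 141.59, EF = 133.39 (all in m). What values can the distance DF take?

By the triangle inequality, |141.59 − 133.39| ≤ DF ≤ 141.59 + 133.39.

8.20 ≤ DF ≤ 274.98 m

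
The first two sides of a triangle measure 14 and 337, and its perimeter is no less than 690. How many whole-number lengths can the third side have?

Triangle inequality: 323 < x < 351. Perimeter ≥ 690 gives x ≥ 690 − 14 − 337 = 339.
So 339 ≤ x < 351; integers 339 through 350: 12 values.

12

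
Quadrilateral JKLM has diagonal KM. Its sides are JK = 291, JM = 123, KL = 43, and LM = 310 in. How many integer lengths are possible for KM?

From triangle JKM: 168 < KM < 414.
From triangle LKM: 267 < KM < 353.
Intersection: 267 < KM < 353, so integers 268 through 352: 85 values.

85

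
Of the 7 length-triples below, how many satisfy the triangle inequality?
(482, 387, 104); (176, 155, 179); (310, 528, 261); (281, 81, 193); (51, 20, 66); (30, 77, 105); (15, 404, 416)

(104,387,482): 104+387 > 482 → valid
(155,176,179): 155+176 > 179 → valid
(261,310,528): 261+310 > 528 → valid
(81,193,281): 81+193 ≤ 281 → not valid
(20,51,66): 20+51 > 66 → valid
(30,77,105): 30+77 > 105 → valid
(15,404,416): 15+404 > 416 → valid
6 of the 7 triples form a triangle.

6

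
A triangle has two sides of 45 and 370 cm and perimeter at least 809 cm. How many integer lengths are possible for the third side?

Triangle inequality: 325 < x < 415. Perimeter ≥ 809 gives x ≥ 809 − 45 − 370 = 394.
So 394 ≤ x < 415; integers 394 through 414: 21 values.

21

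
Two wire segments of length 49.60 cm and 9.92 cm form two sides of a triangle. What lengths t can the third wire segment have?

By the triangle inequality, t must be less than 49.60 + 9.92 = 59.52 and greater than |49.60 − 9.92| = 39.68.

39.68 < t < 59.52 (cm)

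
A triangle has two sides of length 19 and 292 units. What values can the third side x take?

By the triangle inequality, x must be less than 19 + 292 = 311 and greater than |19 − 292| = 273.

273 < x < 311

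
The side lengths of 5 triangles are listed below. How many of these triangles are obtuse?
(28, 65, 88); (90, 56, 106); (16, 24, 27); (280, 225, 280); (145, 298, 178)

(28,65,88): 28²+65² = 5009 < 7744 = 88² → obtuse
(90,56,106): 56²+90² = 11236 = 106² → right
(16,24,27): 16²+24² = 832 > 729 = 27² → acute
(280,225,280): 225²+280² = 129025 > 78400 = 280² → acute
(145,298,178): 145²+178² = 52709 < 88804 = 298² → obtuse
2 of the 5 are obtuse.

2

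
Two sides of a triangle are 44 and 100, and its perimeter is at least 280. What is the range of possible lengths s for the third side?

136 ≤ s < 144

Triangle inequality alone gives 56 < s < 144.
The perimeter condition gives s ≥ 280 − 44 − 100 = 136.
Intersecting the two: 136 ≤ s < 144.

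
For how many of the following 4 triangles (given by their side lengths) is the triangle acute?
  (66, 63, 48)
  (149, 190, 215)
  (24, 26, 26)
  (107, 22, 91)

3

(66,63,48): 48²+63² = 6273 > 4356 = 66² → acute
(149,190,215): 149²+190² = 58301 > 46225 = 215² → acute
(24,26,26): 24²+26² = 1252 > 676 = 26² → acute
(107,22,91): 22²+91² = 8765 < 11449 = 107² → obtuse
3 of the 4 are acute.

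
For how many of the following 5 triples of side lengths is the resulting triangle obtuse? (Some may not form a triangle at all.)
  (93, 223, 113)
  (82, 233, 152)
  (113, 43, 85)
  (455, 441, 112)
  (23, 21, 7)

3

(93,223,113): 93+113 ≤ 223, not a triangle
(82,233,152): 82²+152² = 29828 < 54289 = 233² → obtuse
(113,43,85): 43²+85² = 9074 < 12769 = 113² → obtuse
(455,441,112): 112²+441² = 207025 = 455² → right
(23,21,7): 7²+21² = 490 < 529 = 23² → obtuse
3 of the 5 are obtuse.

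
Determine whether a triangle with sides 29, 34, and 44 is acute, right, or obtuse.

Compare the square of the longest side to the sum of squares of the other two: 29² + 34² = 1997 > 1936 = 44².

acute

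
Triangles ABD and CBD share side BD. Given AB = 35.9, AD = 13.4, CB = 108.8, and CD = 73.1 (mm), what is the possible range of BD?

35.7 < BD < 49.3

From triangle ABD: |35.9 − 13.4| < BD < 35.9 + 13.4, i.e. 22.5 < BD < 49.3.
From triangle CBD: 35.7 < BD < 181.9.
Both must hold, so BD lies in the intersection.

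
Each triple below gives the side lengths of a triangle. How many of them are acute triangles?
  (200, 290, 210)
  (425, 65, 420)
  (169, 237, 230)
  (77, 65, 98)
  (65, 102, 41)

2

(200,290,210): 200²+210² = 84100 = 290² → right
(425,65,420): 65²+420² = 180625 = 425² → right
(169,237,230): 169²+230² = 81461 > 56169 = 237² → acute
(77,65,98): 65²+77² = 10154 > 9604 = 98² → acute
(65,102,41): 41²+65² = 5906 < 10404 = 102² → obtuse
2 of the 5 are acute.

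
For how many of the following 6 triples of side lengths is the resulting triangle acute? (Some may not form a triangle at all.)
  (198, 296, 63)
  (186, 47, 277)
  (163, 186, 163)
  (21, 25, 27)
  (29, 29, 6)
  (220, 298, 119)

(198,296,63): 63+198 ≤ 296, not a triangle
(186,47,277): 47+186 ≤ 277, not a triangle
(163,186,163): 163²+163² = 53138 > 34596 = 186² → acute
(21,25,27): 21²+25² = 1066 > 729 = 27² → acute
(29,29,6): 6²+29² = 877 > 841 = 29² → acute
(220,298,119): 119²+220² = 62561 < 88804 = 298² → obtuse
3 of the 6 are acute.

3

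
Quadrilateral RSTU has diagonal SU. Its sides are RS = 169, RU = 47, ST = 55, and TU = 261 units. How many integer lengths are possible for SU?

9

From triangle RSU: 122 < SU < 216.
From triangle TSU: 206 < SU < 316.
Intersection: 206 < SU < 216, so integers 207 through 215: 9 values.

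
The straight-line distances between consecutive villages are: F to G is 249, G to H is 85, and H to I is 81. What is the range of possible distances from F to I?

The maximum is all hops collinear in one direction: 249 + 85 + 81 = 415.
The longest hop is 249; the others sum to 166. Folding the others back against it leaves at least 249 − 166 = 83.

83 ≤ FI ≤ 415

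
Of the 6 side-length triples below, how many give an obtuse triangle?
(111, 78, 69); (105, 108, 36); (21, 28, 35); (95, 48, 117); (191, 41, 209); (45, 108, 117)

3

(111,78,69): 69²+78² = 10845 < 12321 = 111² → obtuse
(105,108,36): 36²+105² = 12321 > 11664 = 108² → acute
(21,28,35): 21²+28² = 1225 = 35² → right
(95,48,117): 48²+95² = 11329 < 13689 = 117² → obtuse
(191,41,209): 41²+191² = 38162 < 43681 = 209² → obtuse
(45,108,117): 45²+108² = 13689 = 117² → right
3 of the 6 are obtuse.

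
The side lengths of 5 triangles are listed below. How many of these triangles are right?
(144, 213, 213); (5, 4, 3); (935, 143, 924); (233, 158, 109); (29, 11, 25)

(144,213,213): 144²+213² = 66105 > 45369 = 213² → acute
(5,4,3): 3²+4² = 25 = 5² → right
(935,143,924): 143²+924² = 874225 = 935² → right
(233,158,109): 109²+158² = 36845 < 54289 = 233² → obtuse
(29,11,25): 11²+25² = 746 < 841 = 29² → obtuse
2 of the 5 are right.

2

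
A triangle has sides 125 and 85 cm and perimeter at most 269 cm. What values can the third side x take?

40 < x ≤ 59

Triangle inequality alone gives 40 < x < 210.
The perimeter condition gives x ≤ 269 − 125 − 85 = 59.
Intersecting the two: 40 < x ≤ 59.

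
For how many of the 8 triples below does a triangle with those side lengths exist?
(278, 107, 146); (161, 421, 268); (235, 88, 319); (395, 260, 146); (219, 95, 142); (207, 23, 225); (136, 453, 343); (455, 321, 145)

(107,146,278): 107+146 ≤ 278 → not valid
(161,268,421): 161+268 > 421 → valid
(88,235,319): 88+235 > 319 → valid
(146,260,395): 146+260 > 395 → valid
(95,142,219): 95+142 > 219 → valid
(23,207,225): 23+207 > 225 → valid
(136,343,453): 136+343 > 453 → valid
(145,321,455): 145+321 > 455 → valid
7 of the 8 triples form a triangle.

7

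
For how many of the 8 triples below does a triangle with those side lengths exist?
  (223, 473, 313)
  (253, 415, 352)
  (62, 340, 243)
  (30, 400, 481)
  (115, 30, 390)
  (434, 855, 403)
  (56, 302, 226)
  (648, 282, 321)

2

(223,313,473): 223+313 > 473 → valid
(253,352,415): 253+352 > 415 → valid
(62,243,340): 62+243 ≤ 340 → not valid
(30,400,481): 30+400 ≤ 481 → not valid
(30,115,390): 30+115 ≤ 390 → not valid
(403,434,855): 403+434 ≤ 855 → not valid
(56,226,302): 56+226 ≤ 302 → not valid
(282,321,648): 282+321 ≤ 648 → not valid
2 of the 8 triples form a triangle.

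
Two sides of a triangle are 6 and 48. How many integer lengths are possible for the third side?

The third side lies in the open interval (42, 54).
Integers from 43 to 53 inclusive: 53 − 43 + 1 = 11.

11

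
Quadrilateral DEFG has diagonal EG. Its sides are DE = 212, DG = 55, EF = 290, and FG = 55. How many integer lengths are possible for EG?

From triangle DEG: 157 < EG < 267.
From triangle FEG: 235 < EG < 345.
Intersection: 235 < EG < 267, so integers 236 through 266: 31 values.

31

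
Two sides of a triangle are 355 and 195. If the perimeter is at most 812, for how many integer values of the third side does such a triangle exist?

Triangle inequality: 160 < x < 550. Perimeter ≤ 812 gives x ≤ 812 − 355 − 195 = 262.
So 160 < x ≤ 262; integers 161 through 262: 102 values.

102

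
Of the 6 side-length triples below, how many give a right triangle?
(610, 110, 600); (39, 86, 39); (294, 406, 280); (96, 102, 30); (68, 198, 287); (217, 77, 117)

(610,110,600): 110²+600² = 372100 = 610² → right
(39,86,39): 39+39 ≤ 86, not a triangle
(294,406,280): 280²+294² = 164836 = 406² → right
(96,102,30): 30²+96² = 10116 < 10404 = 102² → obtuse
(68,198,287): 68+198 ≤ 287, not a triangle
(217,77,117): 77+117 ≤ 217, not a triangle
2 of the 6 are right.

2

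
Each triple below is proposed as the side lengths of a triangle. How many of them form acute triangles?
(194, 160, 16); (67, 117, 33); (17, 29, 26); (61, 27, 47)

1

(194,160,16): 16+160 ≤ 194, not a triangle
(67,117,33): 33+67 ≤ 117, not a triangle
(17,29,26): 17²+26² = 965 > 841 = 29² → acute
(61,27,47): 27²+47² = 2938 < 3721 = 61² → obtuse
1 of the 4 is acute.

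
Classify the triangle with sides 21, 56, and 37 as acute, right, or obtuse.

Compare the square of the longest side to the sum of squares of the other two: 21² + 37² = 1810 < 3136 = 56².

obtuse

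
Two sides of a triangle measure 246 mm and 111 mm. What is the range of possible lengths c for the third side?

135 < c < 357 (mm)

By the triangle inequality, c must be less than 246 + 111 = 357 and greater than |246 − 111| = 135.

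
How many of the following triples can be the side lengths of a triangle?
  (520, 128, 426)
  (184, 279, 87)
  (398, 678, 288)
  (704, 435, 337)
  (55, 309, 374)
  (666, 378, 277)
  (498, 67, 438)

(128,426,520): 128+426 > 520 → valid
(87,184,279): 87+184 ≤ 279 → not valid
(288,398,678): 288+398 > 678 → valid
(337,435,704): 337+435 > 704 → valid
(55,309,374): 55+309 ≤ 374 → not valid
(277,378,666): 277+378 ≤ 666 → not valid
(67,438,498): 67+438 > 498 → valid
4 of the 7 triples form a triangle.

4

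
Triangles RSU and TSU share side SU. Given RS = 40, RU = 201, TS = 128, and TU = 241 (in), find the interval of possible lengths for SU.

161 < SU < 241

From triangle RSU: |40 − 201| < SU < 40 + 201, i.e. 161 < SU < 241.
From triangle TSU: 113 < SU < 369.
Both must hold, so SU lies in the intersection.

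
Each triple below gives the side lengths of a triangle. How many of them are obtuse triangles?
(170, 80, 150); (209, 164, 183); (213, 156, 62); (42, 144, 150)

1

(170,80,150): 80²+150² = 28900 = 170² → right
(209,164,183): 164²+183² = 60385 > 43681 = 209² → acute
(213,156,62): 62²+156² = 28180 < 45369 = 213² → obtuse
(42,144,150): 42²+144² = 22500 = 150² → right
1 of the 4 is obtuse.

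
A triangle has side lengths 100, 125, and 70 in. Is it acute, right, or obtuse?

Compare the square of the longest side to the sum of squares of the other two: 70² + 100² = 14900 < 15625 = 125².

obtuse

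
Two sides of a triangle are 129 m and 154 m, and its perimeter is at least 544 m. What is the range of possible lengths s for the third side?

261 ≤ s < 283 m

Triangle inequality alone gives 25 < s < 283.
The perimeter condition gives s ≥ 544 − 129 − 154 = 261.
Intersecting the two: 261 ≤ s < 283.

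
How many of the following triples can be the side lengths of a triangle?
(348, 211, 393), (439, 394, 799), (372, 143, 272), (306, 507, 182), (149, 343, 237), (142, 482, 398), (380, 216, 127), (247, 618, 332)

(211,348,393): 211+348 > 393 → valid
(394,439,799): 394+439 > 799 → valid
(143,272,372): 143+272 > 372 → valid
(182,306,507): 182+306 ≤ 507 → not valid
(149,237,343): 149+237 > 343 → valid
(142,398,482): 142+398 > 482 → valid
(127,216,380): 127+216 ≤ 380 → not valid
(247,332,618): 247+332 ≤ 618 → not valid
5 of the 8 triples form a triangle.

5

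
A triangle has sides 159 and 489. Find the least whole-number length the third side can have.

The third side must be strictly greater than |159 − 489| = 330.
The smallest integer above 330 is 331.

331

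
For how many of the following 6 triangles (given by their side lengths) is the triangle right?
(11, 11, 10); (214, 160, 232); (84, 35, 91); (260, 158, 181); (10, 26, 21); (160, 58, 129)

(11,11,10): 10²+11² = 221 > 121 = 11² → acute
(214,160,232): 160²+214² = 71396 > 53824 = 232² → acute
(84,35,91): 35²+84² = 8281 = 91² → right
(260,158,181): 158²+181² = 57725 < 67600 = 260² → obtuse
(10,26,21): 10²+21² = 541 < 676 = 26² → obtuse
(160,58,129): 58²+129² = 20005 < 25600 = 160² → obtuse
1 of the 6 is right.

1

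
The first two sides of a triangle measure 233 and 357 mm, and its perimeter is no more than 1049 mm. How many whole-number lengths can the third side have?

335

Triangle inequality: 124 < x < 590. Perimeter ≤ 1049 gives x ≤ 1049 − 233 − 357 = 459.
So 124 < x ≤ 459; integers 125 through 459: 335 values.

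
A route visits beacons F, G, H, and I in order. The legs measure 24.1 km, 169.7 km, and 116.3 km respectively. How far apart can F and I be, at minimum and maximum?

29.3 ≤ FI ≤ 310.1 km

The maximum is all hops collinear in one direction: 24.1 + 169.7 + 116.3 = 310.1.
The longest hop is 169.7; the others sum to 140.4. Folding the others back against it leaves at least 169.7 − 140.4 = 29.3.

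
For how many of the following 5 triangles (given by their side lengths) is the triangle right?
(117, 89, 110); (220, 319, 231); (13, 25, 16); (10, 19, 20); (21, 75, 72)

(117,89,110): 89²+110² = 20021 > 13689 = 117² → acute
(220,319,231): 220²+231² = 101761 = 319² → right
(13,25,16): 13²+16² = 425 < 625 = 25² → obtuse
(10,19,20): 10²+19² = 461 > 400 = 20² → acute
(21,75,72): 21²+72² = 5625 = 75² → right
2 of the 5 are right.

2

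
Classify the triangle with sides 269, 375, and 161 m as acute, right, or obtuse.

obtuse

Compare the square of the longest side to the sum of squares of the other two: 161² + 269² = 98282 < 140625 = 375².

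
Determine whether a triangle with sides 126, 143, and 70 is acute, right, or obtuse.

Compare the square of the longest side to the sum of squares of the other two: 70² + 126² = 20776 > 20449 = 143².

acute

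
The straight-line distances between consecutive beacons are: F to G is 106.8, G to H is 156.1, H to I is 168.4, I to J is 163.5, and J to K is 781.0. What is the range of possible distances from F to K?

186.2 ≤ FK ≤ 1375.8

The maximum is all hops collinear in one direction: 106.8 + 156.1 + 168.4 + 163.5 + 781.0 = 1375.8.
The longest hop is 781.0; the others sum to 594.8. Folding the others back against it leaves at least 781.0 − 594.8 = 186.2.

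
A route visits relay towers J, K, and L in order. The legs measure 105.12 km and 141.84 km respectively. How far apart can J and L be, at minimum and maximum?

36.72 ≤ JL ≤ 246.96 km

By the triangle inequality, |105.12 − 141.84| ≤ JL ≤ 105.12 + 141.84.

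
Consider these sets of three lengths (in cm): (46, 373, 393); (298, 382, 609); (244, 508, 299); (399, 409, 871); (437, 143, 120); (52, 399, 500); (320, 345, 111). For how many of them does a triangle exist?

(46,373,393): 46+373 > 393 → valid
(298,382,609): 298+382 > 609 → valid
(244,299,508): 244+299 > 508 → valid
(399,409,871): 399+409 ≤ 871 → not valid
(120,143,437): 120+143 ≤ 437 → not valid
(52,399,500): 52+399 ≤ 500 → not valid
(111,320,345): 111+320 > 345 → valid
4 of the 7 triples form a triangle.

4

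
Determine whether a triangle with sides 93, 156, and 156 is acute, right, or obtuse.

acute

Compare the square of the longest side to the sum of squares of the other two: 93² + 156² = 32985 > 24336 = 156².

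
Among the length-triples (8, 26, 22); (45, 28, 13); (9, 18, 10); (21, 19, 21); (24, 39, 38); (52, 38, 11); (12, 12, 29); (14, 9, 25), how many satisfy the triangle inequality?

(8,22,26): 8+22 > 26 → valid
(13,28,45): 13+28 ≤ 45 → not valid
(9,10,18): 9+10 > 18 → valid
(19,21,21): 19+21 > 21 → valid
(24,38,39): 24+38 > 39 → valid
(11,38,52): 11+38 ≤ 52 → not valid
(12,12,29): 12+12 ≤ 29 → not valid
(9,14,25): 9+14 ≤ 25 → not valid
4 of the 8 triples form a triangle.

4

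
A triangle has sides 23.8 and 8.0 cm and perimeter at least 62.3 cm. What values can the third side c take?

Triangle inequality alone gives 15.8 < c < 31.8.
The perimeter condition gives c ≥ 62.3 − 23.8 − 8.0 = 30.5.
Intersecting the two: 30.5 ≤ c < 31.8.

30.5 ≤ c < 31.8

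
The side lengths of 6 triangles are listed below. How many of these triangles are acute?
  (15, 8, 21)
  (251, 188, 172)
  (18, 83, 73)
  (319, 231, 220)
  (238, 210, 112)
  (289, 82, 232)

1

(15,8,21): 8²+15² = 289 < 441 = 21² → obtuse
(251,188,172): 172²+188² = 64928 > 63001 = 251² → acute
(18,83,73): 18²+73² = 5653 < 6889 = 83² → obtuse
(319,231,220): 220²+231² = 101761 = 319² → right
(238,210,112): 112²+210² = 56644 = 238² → right
(289,82,232): 82²+232² = 60548 < 83521 = 289² → obtuse
1 of the 6 is acute.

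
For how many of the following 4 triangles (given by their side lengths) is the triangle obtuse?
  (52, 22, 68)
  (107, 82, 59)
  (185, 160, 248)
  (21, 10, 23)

(52,22,68): 22²+52² = 3188 < 4624 = 68² → obtuse
(107,82,59): 59²+82² = 10205 < 11449 = 107² → obtuse
(185,160,248): 160²+185² = 59825 < 61504 = 248² → obtuse
(21,10,23): 10²+21² = 541 > 529 = 23² → acute
3 of the 4 are obtuse.

3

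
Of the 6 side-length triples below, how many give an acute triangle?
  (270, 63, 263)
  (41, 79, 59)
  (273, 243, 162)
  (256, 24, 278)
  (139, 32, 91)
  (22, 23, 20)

3

(270,63,263): 63²+263² = 73138 > 72900 = 270² → acute
(41,79,59): 41²+59² = 5162 < 6241 = 79² → obtuse
(273,243,162): 162²+243² = 85293 > 74529 = 273² → acute
(256,24,278): 24²+256² = 66112 < 77284 = 278² → obtuse
(139,32,91): 32+91 ≤ 139, not a triangle
(22,23,20): 20²+22² = 884 > 529 = 23² → acute
3 of the 6 are acute.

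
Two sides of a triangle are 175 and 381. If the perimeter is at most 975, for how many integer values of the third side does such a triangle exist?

213

Triangle inequality: 206 < x < 556. Perimeter ≤ 975 gives x ≤ 975 − 175 − 381 = 419.
So 206 < x ≤ 419; integers 207 through 419: 213 values.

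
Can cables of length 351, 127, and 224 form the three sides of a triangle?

No

The two shorter sides sum to 351, exactly equal to the longest side 351.
That gives only a degenerate (flat) triangle — the inequality must be strict.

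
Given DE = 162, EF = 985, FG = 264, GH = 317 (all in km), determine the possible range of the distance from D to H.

The maximum is all hops collinear in one direction: 162 + 985 + 264 + 317 = 1728.
The longest hop is 985; the others sum to 743. Folding the others back against it leaves at least 985 − 743 = 242.

242 ≤ DH ≤ 1728 km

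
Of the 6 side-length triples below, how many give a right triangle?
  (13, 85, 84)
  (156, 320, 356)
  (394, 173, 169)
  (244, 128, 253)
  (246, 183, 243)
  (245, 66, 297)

2

(13,85,84): 13²+84² = 7225 = 85² → right
(156,320,356): 156²+320² = 126736 = 356² → right
(394,173,169): 169+173 ≤ 394, not a triangle
(244,128,253): 128²+244² = 75920 > 64009 = 253² → acute
(246,183,243): 183²+243² = 92538 > 60516 = 246² → acute
(245,66,297): 66²+245² = 64381 < 88209 = 297² → obtuse
2 of the 6 are right.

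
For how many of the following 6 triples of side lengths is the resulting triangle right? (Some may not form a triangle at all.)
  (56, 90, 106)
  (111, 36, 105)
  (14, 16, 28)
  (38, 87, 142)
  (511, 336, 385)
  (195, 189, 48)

(56,90,106): 56²+90² = 11236 = 106² → right
(111,36,105): 36²+105² = 12321 = 111² → right
(14,16,28): 14²+16² = 452 < 784 = 28² → obtuse
(38,87,142): 38+87 ≤ 142, not a triangle
(511,336,385): 336²+385² = 261121 = 511² → right
(195,189,48): 48²+189² = 38025 = 195² → right
4 of the 6 are right.

4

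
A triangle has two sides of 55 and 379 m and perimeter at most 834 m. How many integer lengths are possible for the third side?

Triangle inequality: 324 < x < 434. Perimeter ≤ 834 gives x ≤ 834 − 55 − 379 = 400.
So 324 < x ≤ 400; integers 325 through 400: 76 values.

76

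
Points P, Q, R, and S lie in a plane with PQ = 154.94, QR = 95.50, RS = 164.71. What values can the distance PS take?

The maximum is all hops collinear in one direction: 154.94 + 95.50 + 164.71 = 415.15.
The longest hop is 164.71; the others sum to 250.44. Since 164.71 ≤ 250.44, the path can fold back on itself completely, so the minimum distance is 0.

0 ≤ PS ≤ 415.15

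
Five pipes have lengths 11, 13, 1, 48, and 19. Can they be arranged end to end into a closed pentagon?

No

For a pentagon, each side must be shorter than the sum of the others.
Here the longest side is 48, but the remaining 4 sides sum to only 44.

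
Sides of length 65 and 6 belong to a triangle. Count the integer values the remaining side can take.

The third side lies in the open interval (59, 71).
Integers from 60 to 70 inclusive: 70 − 60 + 1 = 11.

11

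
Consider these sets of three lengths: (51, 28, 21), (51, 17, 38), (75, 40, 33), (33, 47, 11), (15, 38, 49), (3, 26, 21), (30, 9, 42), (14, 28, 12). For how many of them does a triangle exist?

2

(21,28,51): 21+28 ≤ 51 → not valid
(17,38,51): 17+38 > 51 → valid
(33,40,75): 33+40 ≤ 75 → not valid
(11,33,47): 11+33 ≤ 47 → not valid
(15,38,49): 15+38 > 49 → valid
(3,21,26): 3+21 ≤ 26 → not valid
(9,30,42): 9+30 ≤ 42 → not valid
(12,14,28): 12+14 ≤ 28 → not valid
2 of the 8 triples form a triangle.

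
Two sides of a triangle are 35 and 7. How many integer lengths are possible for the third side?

13

The third side lies in the open interval (28, 42).
Integers from 29 to 41 inclusive: 41 − 29 + 1 = 13.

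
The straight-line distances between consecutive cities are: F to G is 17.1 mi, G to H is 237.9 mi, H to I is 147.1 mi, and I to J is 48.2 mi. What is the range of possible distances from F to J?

25.5 ≤ FJ ≤ 450.3 mi

The maximum is all hops collinear in one direction: 17.1 + 237.9 + 147.1 + 48.2 = 450.3.
The longest hop is 237.9; the others sum to 212.4. Folding the others back against it leaves at least 237.9 − 212.4 = 25.5.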